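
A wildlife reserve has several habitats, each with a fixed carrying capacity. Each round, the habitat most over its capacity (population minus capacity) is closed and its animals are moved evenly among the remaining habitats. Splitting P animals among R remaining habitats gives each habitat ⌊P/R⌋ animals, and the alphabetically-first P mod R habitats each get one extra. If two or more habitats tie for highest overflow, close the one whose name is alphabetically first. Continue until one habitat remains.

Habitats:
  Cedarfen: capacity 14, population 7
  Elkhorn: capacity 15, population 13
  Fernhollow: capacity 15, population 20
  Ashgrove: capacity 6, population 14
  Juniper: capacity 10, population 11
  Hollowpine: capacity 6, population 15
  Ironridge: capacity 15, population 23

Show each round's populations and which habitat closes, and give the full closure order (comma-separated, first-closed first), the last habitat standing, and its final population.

Closure order: Hollowpine, Ashgrove, Ironridge, Fernhollow, Elkhorn, Juniper
Last habitat: Cedarfen with 103 animals

Round 1: Ashgrove=14 Cedarfen=7 Elkhorn=13 Fernhollow=20 Hollowpine=15 Ironridge=23 Juniper=11 → close Hollowpine (overflow 9)
  15÷6 = 2 each, +1 to first 3
Round 2: Ashgrove=17 Cedarfen=10 Elkhorn=16 Fernhollow=22 Ironridge=25 Juniper=13 → close Ashgrove (overflow 11)
  17÷5 = 3 each, +1 to first 2
Round 3: Cedarfen=14 Elkhorn=20 Fernhollow=25 Ironridge=28 Juniper=16 → close Ironridge (overflow 13)
  28÷4 = 7 each, +1 to first 0
Round 4: Cedarfen=21 Elkhorn=27 Fernhollow=32 Juniper=23 → close Fernhollow (overflow 17)
  32÷3 = 10 each, +1 to first 2
Round 5: Cedarfen=32 Elkhorn=38 Juniper=33 → close Elkhorn (overflow 23)
  38÷2 = 19 each, +1 to first 0
Round 6: Cedarfen=51 Juniper=52 → close Juniper (overflow 42)
  52÷1 = 52 each, +1 to first 0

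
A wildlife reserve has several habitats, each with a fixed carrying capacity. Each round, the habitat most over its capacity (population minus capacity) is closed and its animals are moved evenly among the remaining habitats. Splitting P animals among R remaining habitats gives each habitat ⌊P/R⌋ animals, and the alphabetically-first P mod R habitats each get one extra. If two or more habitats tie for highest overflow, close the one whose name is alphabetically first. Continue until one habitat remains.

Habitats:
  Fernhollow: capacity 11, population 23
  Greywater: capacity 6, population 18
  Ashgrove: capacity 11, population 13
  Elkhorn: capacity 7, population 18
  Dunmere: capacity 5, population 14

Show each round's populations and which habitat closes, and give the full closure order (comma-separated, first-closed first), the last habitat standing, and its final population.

Round 1: Ashgrove=13 Dunmere=14 Elkhorn=18 Fernhollow=23 Greywater=18 → close Fernhollow (overflow 12)
  23÷4 = 5 each, +1 to first 3
Round 2: Ashgrove=19 Dunmere=20 Elkhorn=24 Greywater=23 → close Elkhorn (overflow 17)
  24÷3 = 8 each, +1 to first 0
Round 3: Ashgrove=27 Dunmere=28 Greywater=31 → close Greywater (overflow 25)
  31÷2 = 15 each, +1 to first 1
Round 4: Ashgrove=43 Dunmere=43 → close Dunmere (overflow 38)
  43÷1 = 43 each, +1 to first 0

Closure order: Fernhollow, Elkhorn, Greywater, Dunmere
Last habitat: Ashgrove with 86 animals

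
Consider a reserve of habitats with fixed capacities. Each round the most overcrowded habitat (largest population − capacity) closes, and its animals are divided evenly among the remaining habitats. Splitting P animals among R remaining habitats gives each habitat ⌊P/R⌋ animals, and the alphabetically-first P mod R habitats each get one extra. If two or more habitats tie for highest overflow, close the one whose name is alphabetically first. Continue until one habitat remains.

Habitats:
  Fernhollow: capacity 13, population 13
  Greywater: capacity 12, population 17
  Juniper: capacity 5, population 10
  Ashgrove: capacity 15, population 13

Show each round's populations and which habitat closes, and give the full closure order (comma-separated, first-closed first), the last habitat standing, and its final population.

Closure order: Greywater, Juniper, Fernhollow
Last habitat: Ashgrove with 53 animals

Round 1: Ashgrove=13 Fernhollow=13 Greywater=17 Juniper=10 → close Greywater (overflow 5)
  17÷3 = 5 each, +1 to first 2
Round 2: Ashgrove=19 Fernhollow=19 Juniper=15 → close Juniper (overflow 10)
  15÷2 = 7 each, +1 to first 1
Round 3: Ashgrove=27 Fernhollow=26 → close Fernhollow (overflow 13)
  26÷1 = 26 each, +1 to first 0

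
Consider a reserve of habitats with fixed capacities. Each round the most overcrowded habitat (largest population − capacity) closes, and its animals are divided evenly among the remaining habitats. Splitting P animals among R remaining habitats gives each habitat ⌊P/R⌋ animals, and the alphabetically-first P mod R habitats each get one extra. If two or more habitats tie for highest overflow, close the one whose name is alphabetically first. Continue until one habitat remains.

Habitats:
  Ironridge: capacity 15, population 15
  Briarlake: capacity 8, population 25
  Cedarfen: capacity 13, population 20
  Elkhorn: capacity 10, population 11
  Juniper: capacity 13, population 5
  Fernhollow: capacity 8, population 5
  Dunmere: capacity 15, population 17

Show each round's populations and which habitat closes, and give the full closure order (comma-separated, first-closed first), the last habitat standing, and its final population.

Round 1: Briarlake=25 Cedarfen=20 Dunmere=17 Elkhorn=11 Fernhollow=5 Ironridge=15 Juniper=5 → close Briarlake (overflow 17)
  25÷6 = 4 each, +1 to first 1
Round 2: Cedarfen=25 Dunmere=21 Elkhorn=15 Fernhollow=9 Ironridge=19 Juniper=9 → close Cedarfen (overflow 12)
  25÷5 = 5 each, +1 to first 0
Round 3: Dunmere=26 Elkhorn=20 Fernhollow=14 Ironridge=24 Juniper=14 → close Dunmere (overflow 11)
  26÷4 = 6 each, +1 to first 2
Round 4: Elkhorn=27 Fernhollow=21 Ironridge=30 Juniper=20 → close Elkhorn (overflow 17)
  27÷3 = 9 each, +1 to first 0
Round 5: Fernhollow=30 Ironridge=39 Juniper=29 → close Ironridge (overflow 24)
  39÷2 = 19 each, +1 to first 1
Round 6: Fernhollow=50 Juniper=48 → close Fernhollow (overflow 42)
  50÷1 = 50 each, +1 to first 0

Closure order: Briarlake, Cedarfen, Dunmere, Elkhorn, Ironridge, Fernhollow
Last habitat: Juniper with 98 animals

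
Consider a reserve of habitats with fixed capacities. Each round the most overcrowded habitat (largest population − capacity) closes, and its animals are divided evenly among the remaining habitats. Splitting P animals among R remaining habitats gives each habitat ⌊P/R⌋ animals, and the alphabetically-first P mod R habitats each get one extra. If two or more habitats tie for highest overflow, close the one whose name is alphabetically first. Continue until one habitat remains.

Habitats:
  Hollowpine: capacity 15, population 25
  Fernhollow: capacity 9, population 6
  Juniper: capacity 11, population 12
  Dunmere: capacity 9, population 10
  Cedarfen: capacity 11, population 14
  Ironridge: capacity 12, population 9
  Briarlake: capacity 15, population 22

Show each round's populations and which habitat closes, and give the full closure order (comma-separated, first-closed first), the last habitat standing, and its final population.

Round 1: Briarlake=22 Cedarfen=14 Dunmere=10 Fernhollow=6 Hollowpine=25 Ironridge=9 Juniper=12 → close Hollowpine (overflow 10)
  25÷6 = 4 each, +1 to first 1
Round 2: Briarlake=27 Cedarfen=18 Dunmere=14 Fernhollow=10 Ironridge=13 Juniper=16 → close Briarlake (overflow 12)
  27÷5 = 5 each, +1 to first 2
Round 3: Cedarfen=24 Dunmere=20 Fernhollow=15 Ironridge=18 Juniper=21 → close Cedarfen (overflow 13)
  24÷4 = 6 each, +1 to first 0
Round 4: Dunmere=26 Fernhollow=21 Ironridge=24 Juniper=27 → close Dunmere (overflow 17)
  26÷3 = 8 each, +1 to first 2
Round 5: Fernhollow=30 Ironridge=33 Juniper=35 → close Juniper (overflow 24)
  35÷2 = 17 each, +1 to first 1
Round 6: Fernhollow=48 Ironridge=50 → close Fernhollow (overflow 39)
  48÷1 = 48 each, +1 to first 0

Closure order: Hollowpine, Briarlake, Cedarfen, Dunmere, Juniper, Fernhollow
Last habitat: Ironridge with 98 animals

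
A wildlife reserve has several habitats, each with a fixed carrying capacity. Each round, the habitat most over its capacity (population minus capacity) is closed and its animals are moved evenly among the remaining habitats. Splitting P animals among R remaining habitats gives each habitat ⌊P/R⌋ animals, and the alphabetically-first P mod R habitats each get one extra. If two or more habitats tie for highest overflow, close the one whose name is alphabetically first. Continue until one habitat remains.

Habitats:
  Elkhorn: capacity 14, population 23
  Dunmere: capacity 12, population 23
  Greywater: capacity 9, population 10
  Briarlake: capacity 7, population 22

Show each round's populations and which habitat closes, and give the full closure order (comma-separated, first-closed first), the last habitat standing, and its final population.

Round 1: Briarlake=22 Dunmere=23 Elkhorn=23 Greywater=10 → close Briarlake (overflow 15)
  22÷3 = 7 each, +1 to first 1
Round 2: Dunmere=31 Elkhorn=30 Greywater=17 → close Dunmere (overflow 19)
  31÷2 = 15 each, +1 to first 1
Round 3: Elkhorn=46 Greywater=32 → close Elkhorn (overflow 32)
  46÷1 = 46 each, +1 to first 0

Closure order: Briarlake, Dunmere, Elkhorn
Last habitat: Greywater with 78 animals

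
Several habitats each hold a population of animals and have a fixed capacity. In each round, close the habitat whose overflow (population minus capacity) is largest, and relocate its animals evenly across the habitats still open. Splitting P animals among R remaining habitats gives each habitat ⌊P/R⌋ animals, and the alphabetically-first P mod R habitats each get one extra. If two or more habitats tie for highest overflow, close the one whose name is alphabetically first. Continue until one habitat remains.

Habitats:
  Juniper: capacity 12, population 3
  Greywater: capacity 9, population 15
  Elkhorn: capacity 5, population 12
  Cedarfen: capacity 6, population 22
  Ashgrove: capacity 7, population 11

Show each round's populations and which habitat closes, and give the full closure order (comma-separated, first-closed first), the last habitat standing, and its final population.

Closure order: Cedarfen, Elkhorn, Greywater, Ashgrove
Last habitat: Juniper with 63 animals

Round 1: Ashgrove=11 Cedarfen=22 Elkhorn=12 Greywater=15 Juniper=3 → close Cedarfen (overflow 16)
  22÷4 = 5 each, +1 to first 2
Round 2: Ashgrove=17 Elkhorn=18 Greywater=20 Juniper=8 → close Elkhorn (overflow 13)
  18÷3 = 6 each, +1 to first 0
Round 3: Ashgrove=23 Greywater=26 Juniper=14 → close Greywater (overflow 17)
  26÷2 = 13 each, +1 to first 0
Round 4: Ashgrove=36 Juniper=27 → close Ashgrove (overflow 29)
  36÷1 = 36 each, +1 to first 0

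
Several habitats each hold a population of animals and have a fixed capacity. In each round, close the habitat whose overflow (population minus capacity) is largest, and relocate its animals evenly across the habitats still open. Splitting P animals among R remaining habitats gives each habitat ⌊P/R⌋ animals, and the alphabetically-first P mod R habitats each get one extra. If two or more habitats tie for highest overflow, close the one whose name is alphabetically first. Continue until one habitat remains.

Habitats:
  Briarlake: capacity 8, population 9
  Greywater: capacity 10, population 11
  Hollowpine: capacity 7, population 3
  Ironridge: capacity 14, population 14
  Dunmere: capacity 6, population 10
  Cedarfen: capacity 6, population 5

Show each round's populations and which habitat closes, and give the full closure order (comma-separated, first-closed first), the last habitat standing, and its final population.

Round 1: Briarlake=9 Cedarfen=5 Dunmere=10 Greywater=11 Hollowpine=3 Ironridge=14 → close Dunmere (overflow 4)
  10÷5 = 2 each, +1 to first 0
Round 2: Briarlake=11 Cedarfen=7 Greywater=13 Hollowpine=5 Ironridge=16 → close Briarlake (overflow 3)
  11÷4 = 2 each, +1 to first 3
Round 3: Cedarfen=10 Greywater=16 Hollowpine=8 Ironridge=18 → close Greywater (overflow 6)
  16÷3 = 5 each, +1 to first 1
Round 4: Cedarfen=16 Hollowpine=13 Ironridge=23 → close Cedarfen (overflow 10)
  16÷2 = 8 each, +1 to first 0
Round 5: Hollowpine=21 Ironridge=31 → close Ironridge (overflow 17)
  31÷1 = 31 each, +1 to first 0

Closure order: Dunmere, Briarlake, Greywater, Cedarfen, Ironridge
Last habitat: Hollowpine with 52 animals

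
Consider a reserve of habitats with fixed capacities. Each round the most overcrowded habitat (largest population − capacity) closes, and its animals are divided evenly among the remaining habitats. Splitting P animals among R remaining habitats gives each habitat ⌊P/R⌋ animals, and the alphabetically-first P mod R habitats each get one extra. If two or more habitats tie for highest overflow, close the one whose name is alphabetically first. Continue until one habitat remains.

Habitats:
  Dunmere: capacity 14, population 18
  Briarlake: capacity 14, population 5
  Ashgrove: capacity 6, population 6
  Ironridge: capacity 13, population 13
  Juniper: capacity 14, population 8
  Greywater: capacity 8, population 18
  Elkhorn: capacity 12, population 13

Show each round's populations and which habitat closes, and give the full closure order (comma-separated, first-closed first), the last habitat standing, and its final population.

Round 1: Ashgrove=6 Briarlake=5 Dunmere=18 Elkhorn=13 Greywater=18 Ironridge=13 Juniper=8 → close Greywater (overflow 10)
  18÷6 = 3 each, +1 to first 0
Round 2: Ashgrove=9 Briarlake=8 Dunmere=21 Elkhorn=16 Ironridge=16 Juniper=11 → close Dunmere (overflow 7)
  21÷5 = 4 each, +1 to first 1
Round 3: Ashgrove=14 Briarlake=12 Elkhorn=20 Ironridge=20 Juniper=15 → close Ashgrove (overflow 8)
  14÷4 = 3 each, +1 to first 2
Round 4: Briarlake=16 Elkhorn=24 Ironridge=23 Juniper=18 → close Elkhorn (overflow 12)
  24÷3 = 8 each, +1 to first 0
Round 5: Briarlake=24 Ironridge=31 Juniper=26 → close Ironridge (overflow 18)
  31÷2 = 15 each, +1 to first 1
Round 6: Briarlake=40 Juniper=41 → close Juniper (overflow 27)
  41÷1 = 41 each, +1 to first 0

Closure order: Greywater, Dunmere, Ashgrove, Elkhorn, Ironridge, Juniper
Last habitat: Briarlake with 81 animals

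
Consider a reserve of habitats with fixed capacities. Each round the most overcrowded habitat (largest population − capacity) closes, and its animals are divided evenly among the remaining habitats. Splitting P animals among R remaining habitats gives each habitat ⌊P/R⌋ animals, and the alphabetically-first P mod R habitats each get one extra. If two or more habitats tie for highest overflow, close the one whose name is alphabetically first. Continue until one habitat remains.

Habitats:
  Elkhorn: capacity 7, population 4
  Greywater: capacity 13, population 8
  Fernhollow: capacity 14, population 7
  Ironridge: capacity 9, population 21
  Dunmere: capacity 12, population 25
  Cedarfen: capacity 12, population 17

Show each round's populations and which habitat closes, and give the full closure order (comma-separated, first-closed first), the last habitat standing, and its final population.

Round 1: Cedarfen=17 Dunmere=25 Elkhorn=4 Fernhollow=7 Greywater=8 Ironridge=21 → close Dunmere (overflow 13)
  25÷5 = 5 each, +1 to first 0
Round 2: Cedarfen=22 Elkhorn=9 Fernhollow=12 Greywater=13 Ironridge=26 → close Ironridge (overflow 17)
  26÷4 = 6 each, +1 to first 2
Round 3: Cedarfen=29 Elkhorn=16 Fernhollow=18 Greywater=19 → close Cedarfen (overflow 17)
  29÷3 = 9 each, +1 to first 2
Round 4: Elkhorn=26 Fernhollow=28 Greywater=28 → close Elkhorn (overflow 19)
  26÷2 = 13 each, +1 to first 0
Round 5: Fernhollow=41 Greywater=41 → close Greywater (overflow 28)
  41÷1 = 41 each, +1 to first 0

Closure order: Dunmere, Ironridge, Cedarfen, Elkhorn, Greywater
Last habitat: Fernhollow with 82 animals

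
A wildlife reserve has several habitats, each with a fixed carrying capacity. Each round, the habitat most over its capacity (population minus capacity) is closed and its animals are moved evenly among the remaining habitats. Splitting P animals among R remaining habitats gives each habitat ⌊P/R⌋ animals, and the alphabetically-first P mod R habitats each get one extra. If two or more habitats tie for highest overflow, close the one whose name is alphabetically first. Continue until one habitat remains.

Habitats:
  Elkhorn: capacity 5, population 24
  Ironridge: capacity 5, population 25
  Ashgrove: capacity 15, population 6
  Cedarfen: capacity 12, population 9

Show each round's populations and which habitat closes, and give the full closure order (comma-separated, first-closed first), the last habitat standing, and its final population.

Closure order: Ironridge, Elkhorn, Cedarfen
Last habitat: Ashgrove with 64 animals

Round 1: Ashgrove=6 Cedarfen=9 Elkhorn=24 Ironridge=25 → close Ironridge (overflow 20)
  25÷3 = 8 each, +1 to first 1
Round 2: Ashgrove=15 Cedarfen=17 Elkhorn=32 → close Elkhorn (overflow 27)
  32÷2 = 16 each, +1 to first 0
Round 3: Ashgrove=31 Cedarfen=33 → close Cedarfen (overflow 21)
  33÷1 = 33 each, +1 to first 0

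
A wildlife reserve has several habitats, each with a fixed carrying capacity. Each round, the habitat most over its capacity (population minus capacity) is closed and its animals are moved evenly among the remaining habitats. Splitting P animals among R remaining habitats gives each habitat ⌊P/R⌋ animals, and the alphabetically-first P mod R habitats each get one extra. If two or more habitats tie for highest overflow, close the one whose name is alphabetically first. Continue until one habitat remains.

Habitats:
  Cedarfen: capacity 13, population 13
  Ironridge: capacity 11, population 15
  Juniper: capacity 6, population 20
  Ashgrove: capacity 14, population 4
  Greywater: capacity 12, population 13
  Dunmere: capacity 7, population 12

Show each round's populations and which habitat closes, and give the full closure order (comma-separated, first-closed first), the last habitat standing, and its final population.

Closure order: Juniper, Dunmere, Ironridge, Cedarfen, Greywater
Last habitat: Ashgrove with 77 animals

Round 1: Ashgrove=4 Cedarfen=13 Dunmere=12 Greywater=13 Ironridge=15 Juniper=20 → close Juniper (overflow 14)
  20÷5 = 4 each, +1 to first 0
Round 2: Ashgrove=8 Cedarfen=17 Dunmere=16 Greywater=17 Ironridge=19 → close Dunmere (overflow 9)
  16÷4 = 4 each, +1 to first 0
Round 3: Ashgrove=12 Cedarfen=21 Greywater=21 Ironridge=23 → close Ironridge (overflow 12)
  23÷3 = 7 each, +1 to first 2
Round 4: Ashgrove=20 Cedarfen=29 Greywater=28 → close Cedarfen (overflow 16)
  29÷2 = 14 each, +1 to first 1
Round 5: Ashgrove=35 Greywater=42 → close Greywater (overflow 30)
  42÷1 = 42 each, +1 to first 0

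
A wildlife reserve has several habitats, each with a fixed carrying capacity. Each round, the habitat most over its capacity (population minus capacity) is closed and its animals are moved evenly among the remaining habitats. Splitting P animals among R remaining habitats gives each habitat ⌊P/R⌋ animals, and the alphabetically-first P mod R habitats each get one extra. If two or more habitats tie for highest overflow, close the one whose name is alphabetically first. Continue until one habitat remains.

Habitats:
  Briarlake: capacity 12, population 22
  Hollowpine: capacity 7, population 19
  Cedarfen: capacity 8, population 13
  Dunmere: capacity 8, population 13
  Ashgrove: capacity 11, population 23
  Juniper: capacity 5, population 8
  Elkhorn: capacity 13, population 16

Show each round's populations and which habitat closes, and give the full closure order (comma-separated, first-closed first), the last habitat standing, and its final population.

Closure order: Ashgrove, Hollowpine, Briarlake, Cedarfen, Dunmere, Elkhorn
Last habitat: Juniper with 114 animals

Round 1: Ashgrove=23 Briarlake=22 Cedarfen=13 Dunmere=13 Elkhorn=16 Hollowpine=19 Juniper=8 → close Ashgrove (overflow 12)
  23÷6 = 3 each, +1 to first 5
Round 2: Briarlake=26 Cedarfen=17 Dunmere=17 Elkhorn=20 Hollowpine=23 Juniper=11 → close Hollowpine (overflow 16)
  23÷5 = 4 each, +1 to first 3
Round 3: Briarlake=31 Cedarfen=22 Dunmere=22 Elkhorn=24 Juniper=15 → close Briarlake (overflow 19)
  31÷4 = 7 each, +1 to first 3
Round 4: Cedarfen=30 Dunmere=30 Elkhorn=32 Juniper=22 → close Cedarfen (overflow 22)
  30÷3 = 10 each, +1 to first 0
Round 5: Dunmere=40 Elkhorn=42 Juniper=32 → close Dunmere (overflow 32)
  40÷2 = 20 each, +1 to first 0
Round 6: Elkhorn=62 Juniper=52 → close Elkhorn (overflow 49)
  62÷1 = 62 each, +1 to first 0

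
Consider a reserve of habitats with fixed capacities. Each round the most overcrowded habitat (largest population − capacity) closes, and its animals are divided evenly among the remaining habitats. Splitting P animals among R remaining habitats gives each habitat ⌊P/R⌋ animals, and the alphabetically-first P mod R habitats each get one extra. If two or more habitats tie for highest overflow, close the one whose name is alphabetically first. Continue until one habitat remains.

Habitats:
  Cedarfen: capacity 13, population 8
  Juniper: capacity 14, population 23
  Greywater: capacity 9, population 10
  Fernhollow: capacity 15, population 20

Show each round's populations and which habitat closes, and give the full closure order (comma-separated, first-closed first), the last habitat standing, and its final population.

Round 1: Cedarfen=8 Fernhollow=20 Greywater=10 Juniper=23 → close Juniper (overflow 9)
  23÷3 = 7 each, +1 to first 2
Round 2: Cedarfen=16 Fernhollow=28 Greywater=17 → close Fernhollow (overflow 13)
  28÷2 = 14 each, +1 to first 0
Round 3: Cedarfen=30 Greywater=31 → close Greywater (overflow 22)
  31÷1 = 31 each, +1 to first 0

Closure order: Juniper, Fernhollow, Greywater
Last habitat: Cedarfen with 61 animals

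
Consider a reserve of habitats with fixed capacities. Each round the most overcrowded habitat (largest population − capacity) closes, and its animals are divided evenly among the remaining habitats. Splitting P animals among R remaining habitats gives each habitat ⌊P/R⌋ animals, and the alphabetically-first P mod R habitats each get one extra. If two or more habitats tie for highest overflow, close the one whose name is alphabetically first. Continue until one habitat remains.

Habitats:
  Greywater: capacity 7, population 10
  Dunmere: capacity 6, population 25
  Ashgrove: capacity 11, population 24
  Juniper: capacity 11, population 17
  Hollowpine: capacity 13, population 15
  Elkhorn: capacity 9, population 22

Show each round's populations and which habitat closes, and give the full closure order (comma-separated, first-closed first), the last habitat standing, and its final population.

Closure order: Dunmere, Ashgrove, Elkhorn, Juniper, Greywater
Last habitat: Hollowpine with 113 animals

Round 1: Ashgrove=24 Dunmere=25 Elkhorn=22 Greywater=10 Hollowpine=15 Juniper=17 → close Dunmere (overflow 19)
  25÷5 = 5 each, +1 to first 0
Round 2: Ashgrove=29 Elkhorn=27 Greywater=15 Hollowpine=20 Juniper=22 → close Ashgrove (overflow 18)
  29÷4 = 7 each, +1 to first 1
Round 3: Elkhorn=35 Greywater=22 Hollowpine=27 Juniper=29 → close Elkhorn (overflow 26)
  35÷3 = 11 each, +1 to first 2
Round 4: Greywater=34 Hollowpine=39 Juniper=40 → close Juniper (overflow 29)
  40÷2 = 20 each, +1 to first 0
Round 5: Greywater=54 Hollowpine=59 → close Greywater (overflow 47)
  54÷1 = 54 each, +1 to first 0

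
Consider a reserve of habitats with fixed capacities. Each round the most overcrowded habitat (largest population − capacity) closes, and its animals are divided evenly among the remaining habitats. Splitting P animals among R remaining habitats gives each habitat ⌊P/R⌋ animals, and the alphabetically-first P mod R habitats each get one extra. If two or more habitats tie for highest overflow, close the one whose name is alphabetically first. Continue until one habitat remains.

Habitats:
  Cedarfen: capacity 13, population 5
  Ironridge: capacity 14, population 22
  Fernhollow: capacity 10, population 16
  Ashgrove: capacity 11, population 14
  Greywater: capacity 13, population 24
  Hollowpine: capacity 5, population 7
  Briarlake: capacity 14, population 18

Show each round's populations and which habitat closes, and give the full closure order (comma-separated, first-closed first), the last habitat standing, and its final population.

Closure order: Greywater, Ironridge, Fernhollow, Ashgrove, Briarlake, Hollowpine
Last habitat: Cedarfen with 106 animals

Round 1: Ashgrove=14 Briarlake=18 Cedarfen=5 Fernhollow=16 Greywater=24 Hollowpine=7 Ironridge=22 → close Greywater (overflow 11)
  24÷6 = 4 each, +1 to first 0
Round 2: Ashgrove=18 Briarlake=22 Cedarfen=9 Fernhollow=20 Hollowpine=11 Ironridge=26 → close Ironridge (overflow 12)
  26÷5 = 5 each, +1 to first 1
Round 3: Ashgrove=24 Briarlake=27 Cedarfen=14 Fernhollow=25 Hollowpine=16 → close Fernhollow (overflow 15)
  25÷4 = 6 each, +1 to first 1
Round 4: Ashgrove=31 Briarlake=33 Cedarfen=20 Hollowpine=22 → close Ashgrove (overflow 20)
  31÷3 = 10 each, +1 to first 1
Round 5: Briarlake=44 Cedarfen=30 Hollowpine=32 → close Briarlake (overflow 30)
  44÷2 = 22 each, +1 to first 0
Round 6: Cedarfen=52 Hollowpine=54 → close Hollowpine (overflow 49)
  54÷1 = 54 each, +1 to first 0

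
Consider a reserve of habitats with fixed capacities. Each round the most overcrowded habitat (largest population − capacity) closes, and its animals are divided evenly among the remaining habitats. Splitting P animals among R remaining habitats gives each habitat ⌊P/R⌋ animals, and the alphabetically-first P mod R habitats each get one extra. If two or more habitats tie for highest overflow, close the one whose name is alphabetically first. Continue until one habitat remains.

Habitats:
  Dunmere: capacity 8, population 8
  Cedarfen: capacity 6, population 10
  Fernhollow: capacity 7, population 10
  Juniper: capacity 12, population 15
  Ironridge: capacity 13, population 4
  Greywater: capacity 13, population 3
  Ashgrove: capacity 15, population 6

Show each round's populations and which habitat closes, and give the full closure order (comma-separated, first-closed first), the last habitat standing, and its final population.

Closure order: Cedarfen, Fernhollow, Juniper, Dunmere, Ashgrove, Greywater
Last habitat: Ironridge with 56 animals

Round 1: Ashgrove=6 Cedarfen=10 Dunmere=8 Fernhollow=10 Greywater=3 Ironridge=4 Juniper=15 → close Cedarfen (overflow 4)
  10÷6 = 1 each, +1 to first 4
Round 2: Ashgrove=8 Dunmere=10 Fernhollow=12 Greywater=5 Ironridge=5 Juniper=16 → close Fernhollow (overflow 5)
  12÷5 = 2 each, +1 to first 2
Round 3: Ashgrove=11 Dunmere=13 Greywater=7 Ironridge=7 Juniper=18 → close Juniper (overflow 6)
  18÷4 = 4 each, +1 to first 2
Round 4: Ashgrove=16 Dunmere=18 Greywater=11 Ironridge=11 → close Dunmere (overflow 10)
  18÷3 = 6 each, +1 to first 0
Round 5: Ashgrove=22 Greywater=17 Ironridge=17 → close Ashgrove (overflow 7)
  22÷2 = 11 each, +1 to first 0
Round 6: Greywater=28 Ironridge=28 → close Greywater (overflow 15)
  28÷1 = 28 each, +1 to first 0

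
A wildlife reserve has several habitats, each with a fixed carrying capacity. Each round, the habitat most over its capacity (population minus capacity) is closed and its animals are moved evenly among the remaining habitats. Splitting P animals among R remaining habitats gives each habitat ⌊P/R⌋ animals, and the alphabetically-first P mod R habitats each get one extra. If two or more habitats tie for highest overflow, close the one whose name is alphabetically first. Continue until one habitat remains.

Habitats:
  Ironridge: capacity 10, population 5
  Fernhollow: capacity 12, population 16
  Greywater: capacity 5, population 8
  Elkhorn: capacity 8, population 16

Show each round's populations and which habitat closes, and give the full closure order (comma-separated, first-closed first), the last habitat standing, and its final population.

Closure order: Elkhorn, Fernhollow, Greywater
Last habitat: Ironridge with 45 animals

Round 1: Elkhorn=16 Fernhollow=16 Greywater=8 Ironridge=5 → close Elkhorn (overflow 8)
  16÷3 = 5 each, +1 to first 1
Round 2: Fernhollow=22 Greywater=13 Ironridge=10 → close Fernhollow (overflow 10)
  22÷2 = 11 each, +1 to first 0
Round 3: Greywater=24 Ironridge=21 → close Greywater (overflow 19)
  24÷1 = 24 each, +1 to first 0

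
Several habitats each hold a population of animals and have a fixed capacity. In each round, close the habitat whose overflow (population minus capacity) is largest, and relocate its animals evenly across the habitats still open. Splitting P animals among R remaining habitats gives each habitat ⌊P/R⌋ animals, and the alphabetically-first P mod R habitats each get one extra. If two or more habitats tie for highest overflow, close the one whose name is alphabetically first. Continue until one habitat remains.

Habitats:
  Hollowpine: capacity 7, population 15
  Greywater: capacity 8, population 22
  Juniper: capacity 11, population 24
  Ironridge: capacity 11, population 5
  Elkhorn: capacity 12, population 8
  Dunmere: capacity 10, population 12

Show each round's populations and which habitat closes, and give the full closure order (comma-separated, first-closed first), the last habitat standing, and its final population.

Round 1: Dunmere=12 Elkhorn=8 Greywater=22 Hollowpine=15 Ironridge=5 Juniper=24 → close Greywater (overflow 14)
  22÷5 = 4 each, +1 to first 2
Round 2: Dunmere=17 Elkhorn=13 Hollowpine=19 Ironridge=9 Juniper=28 → close Juniper (overflow 17)
  28÷4 = 7 each, +1 to first 0
Round 3: Dunmere=24 Elkhorn=20 Hollowpine=26 Ironridge=16 → close Hollowpine (overflow 19)
  26÷3 = 8 each, +1 to first 2
Round 4: Dunmere=33 Elkhorn=29 Ironridge=24 → close Dunmere (overflow 23)
  33÷2 = 16 each, +1 to first 1
Round 5: Elkhorn=46 Ironridge=40 → close Elkhorn (overflow 34)
  46÷1 = 46 each, +1 to first 0

Closure order: Greywater, Juniper, Hollowpine, Dunmere, Elkhorn
Last habitat: Ironridge with 86 animals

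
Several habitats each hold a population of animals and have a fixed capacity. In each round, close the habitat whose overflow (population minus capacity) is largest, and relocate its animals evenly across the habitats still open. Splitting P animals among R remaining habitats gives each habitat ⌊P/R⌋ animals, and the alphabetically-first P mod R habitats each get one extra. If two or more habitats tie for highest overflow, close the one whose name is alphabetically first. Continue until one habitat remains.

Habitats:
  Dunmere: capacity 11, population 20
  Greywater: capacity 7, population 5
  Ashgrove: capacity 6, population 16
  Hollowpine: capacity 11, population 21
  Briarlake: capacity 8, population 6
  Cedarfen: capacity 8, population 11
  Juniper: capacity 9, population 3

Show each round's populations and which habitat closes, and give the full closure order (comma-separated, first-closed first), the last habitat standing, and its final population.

Round 1: Ashgrove=16 Briarlake=6 Cedarfen=11 Dunmere=20 Greywater=5 Hollowpine=21 Juniper=3 → close Ashgrove (overflow 10)
  16÷6 = 2 each, +1 to first 4
Round 2: Briarlake=9 Cedarfen=14 Dunmere=23 Greywater=8 Hollowpine=23 Juniper=5 → close Dunmere (overflow 12)
  23÷5 = 4 each, +1 to first 3
Round 3: Briarlake=14 Cedarfen=19 Greywater=13 Hollowpine=27 Juniper=9 → close Hollowpine (overflow 16)
  27÷4 = 6 each, +1 to first 3
Round 4: Briarlake=21 Cedarfen=26 Greywater=20 Juniper=15 → close Cedarfen (overflow 18)
  26÷3 = 8 each, +1 to first 2
Round 5: Briarlake=30 Greywater=29 Juniper=23 → close Briarlake (overflow 22)
  30÷2 = 15 each, +1 to first 0
Round 6: Greywater=44 Juniper=38 → close Greywater (overflow 37)
  44÷1 = 44 each, +1 to first 0

Closure order: Ashgrove, Dunmere, Hollowpine, Cedarfen, Briarlake, Greywater
Last habitat: Juniper with 82 animals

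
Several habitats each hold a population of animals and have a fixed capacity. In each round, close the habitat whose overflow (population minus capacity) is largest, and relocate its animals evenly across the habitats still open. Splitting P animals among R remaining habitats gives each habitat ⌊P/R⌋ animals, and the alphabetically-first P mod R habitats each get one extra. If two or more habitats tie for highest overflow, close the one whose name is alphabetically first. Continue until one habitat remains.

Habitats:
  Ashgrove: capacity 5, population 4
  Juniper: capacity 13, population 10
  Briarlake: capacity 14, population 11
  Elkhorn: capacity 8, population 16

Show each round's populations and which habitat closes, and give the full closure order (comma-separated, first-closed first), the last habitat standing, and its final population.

Round 1: Ashgrove=4 Briarlake=11 Elkhorn=16 Juniper=10 → close Elkhorn (overflow 8)
  16÷3 = 5 each, +1 to first 1
Round 2: Ashgrove=10 Briarlake=16 Juniper=15 → close Ashgrove (overflow 5)
  10÷2 = 5 each, +1 to first 0
Round 3: Briarlake=21 Juniper=20 → close Briarlake (overflow 7)
  21÷1 = 21 each, +1 to first 0

Closure order: Elkhorn, Ashgrove, Briarlake
Last habitat: Juniper with 41 animals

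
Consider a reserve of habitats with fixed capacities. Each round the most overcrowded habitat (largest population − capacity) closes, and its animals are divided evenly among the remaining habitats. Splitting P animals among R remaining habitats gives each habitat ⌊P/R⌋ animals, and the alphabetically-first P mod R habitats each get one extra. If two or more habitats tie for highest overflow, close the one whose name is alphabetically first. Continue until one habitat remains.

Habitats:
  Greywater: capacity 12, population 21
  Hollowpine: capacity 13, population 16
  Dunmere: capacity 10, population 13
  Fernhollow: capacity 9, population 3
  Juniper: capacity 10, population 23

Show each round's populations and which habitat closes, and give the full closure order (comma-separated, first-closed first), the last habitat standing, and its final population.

Closure order: Juniper, Greywater, Dunmere, Hollowpine
Last habitat: Fernhollow with 76 animals

Round 1: Dunmere=13 Fernhollow=3 Greywater=21 Hollowpine=16 Juniper=23 → close Juniper (overflow 13)
  23÷4 = 5 each, +1 to first 3
Round 2: Dunmere=19 Fernhollow=9 Greywater=27 Hollowpine=21 → close Greywater (overflow 15)
  27÷3 = 9 each, +1 to first 0
Round 3: Dunmere=28 Fernhollow=18 Hollowpine=30 → close Dunmere (overflow 18)
  28÷2 = 14 each, +1 to first 0
Round 4: Fernhollow=32 Hollowpine=44 → close Hollowpine (overflow 31)
  44÷1 = 44 each, +1 to first 0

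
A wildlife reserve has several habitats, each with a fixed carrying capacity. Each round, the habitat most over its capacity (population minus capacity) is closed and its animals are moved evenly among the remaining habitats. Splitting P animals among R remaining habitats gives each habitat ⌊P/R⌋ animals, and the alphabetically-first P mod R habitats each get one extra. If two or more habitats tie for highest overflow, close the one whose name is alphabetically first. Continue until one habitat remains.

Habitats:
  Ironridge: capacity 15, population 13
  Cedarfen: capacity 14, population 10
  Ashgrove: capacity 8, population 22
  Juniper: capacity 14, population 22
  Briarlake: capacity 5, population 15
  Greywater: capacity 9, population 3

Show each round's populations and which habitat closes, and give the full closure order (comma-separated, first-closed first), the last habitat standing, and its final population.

Round 1: Ashgrove=22 Briarlake=15 Cedarfen=10 Greywater=3 Ironridge=13 Juniper=22 → close Ashgrove (overflow 14)
  22÷5 = 4 each, +1 to first 2
Round 2: Briarlake=20 Cedarfen=15 Greywater=7 Ironridge=17 Juniper=26 → close Briarlake (overflow 15)
  20÷4 = 5 each, +1 to first 0
Round 3: Cedarfen=20 Greywater=12 Ironridge=22 Juniper=31 → close Juniper (overflow 17)
  31÷3 = 10 each, +1 to first 1
Round 4: Cedarfen=31 Greywater=22 Ironridge=32 → close Cedarfen (overflow 17)
  31÷2 = 15 each, +1 to first 1
Round 5: Greywater=38 Ironridge=47 → close Ironridge (overflow 32)
  47÷1 = 47 each, +1 to first 0

Closure order: Ashgrove, Briarlake, Juniper, Cedarfen, Ironridge
Last habitat: Greywater with 85 animals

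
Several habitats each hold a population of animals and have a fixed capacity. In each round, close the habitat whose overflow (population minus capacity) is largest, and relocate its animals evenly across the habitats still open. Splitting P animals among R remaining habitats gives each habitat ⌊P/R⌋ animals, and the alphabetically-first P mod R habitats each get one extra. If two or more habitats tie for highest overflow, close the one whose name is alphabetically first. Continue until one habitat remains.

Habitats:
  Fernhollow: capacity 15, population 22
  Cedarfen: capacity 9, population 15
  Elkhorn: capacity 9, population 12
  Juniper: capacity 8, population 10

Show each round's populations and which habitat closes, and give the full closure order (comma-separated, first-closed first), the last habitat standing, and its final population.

Closure order: Fernhollow, Cedarfen, Elkhorn
Last habitat: Juniper with 59 animals

Round 1: Cedarfen=15 Elkhorn=12 Fernhollow=22 Juniper=10 → close Fernhollow (overflow 7)
  22÷3 = 7 each, +1 to first 1
Round 2: Cedarfen=23 Elkhorn=19 Juniper=17 → close Cedarfen (overflow 14)
  23÷2 = 11 each, +1 to first 1
Round 3: Elkhorn=31 Juniper=28 → close Elkhorn (overflow 22)
  31÷1 = 31 each, +1 to first 0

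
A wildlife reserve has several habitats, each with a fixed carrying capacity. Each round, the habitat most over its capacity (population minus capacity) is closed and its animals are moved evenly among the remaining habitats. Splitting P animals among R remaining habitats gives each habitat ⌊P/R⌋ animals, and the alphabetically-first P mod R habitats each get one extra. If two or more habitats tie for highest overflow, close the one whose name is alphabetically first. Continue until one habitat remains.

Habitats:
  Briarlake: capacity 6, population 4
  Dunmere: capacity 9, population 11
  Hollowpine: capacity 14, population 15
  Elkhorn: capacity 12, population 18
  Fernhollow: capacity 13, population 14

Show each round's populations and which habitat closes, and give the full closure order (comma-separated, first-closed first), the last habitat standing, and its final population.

Closure order: Elkhorn, Dunmere, Fernhollow, Briarlake
Last habitat: Hollowpine with 62 animals

Round 1: Briarlake=4 Dunmere=11 Elkhorn=18 Fernhollow=14 Hollowpine=15 → close Elkhorn (overflow 6)
  18÷4 = 4 each, +1 to first 2
Round 2: Briarlake=9 Dunmere=16 Fernhollow=18 Hollowpine=19 → close Dunmere (overflow 7)
  16÷3 = 5 each, +1 to first 1
Round 3: Briarlake=15 Fernhollow=23 Hollowpine=24 → close Fernhollow (overflow 10)
  23÷2 = 11 each, +1 to first 1
Round 4: Briarlake=27 Hollowpine=35 → close Briarlake (overflow 21)
  27÷1 = 27 each, +1 to first 0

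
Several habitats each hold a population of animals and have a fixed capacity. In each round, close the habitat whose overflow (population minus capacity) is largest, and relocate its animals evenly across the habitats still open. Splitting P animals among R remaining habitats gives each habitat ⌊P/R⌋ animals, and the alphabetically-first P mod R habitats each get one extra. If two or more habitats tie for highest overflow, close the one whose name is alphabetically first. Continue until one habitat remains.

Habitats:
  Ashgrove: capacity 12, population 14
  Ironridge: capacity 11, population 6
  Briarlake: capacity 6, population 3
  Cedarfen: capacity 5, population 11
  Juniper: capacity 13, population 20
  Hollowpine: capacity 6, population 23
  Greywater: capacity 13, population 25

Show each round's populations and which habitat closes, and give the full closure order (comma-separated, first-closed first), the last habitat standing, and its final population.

Round 1: Ashgrove=14 Briarlake=3 Cedarfen=11 Greywater=25 Hollowpine=23 Ironridge=6 Juniper=20 → close Hollowpine (overflow 17)
  23÷6 = 3 each, +1 to first 5
Round 2: Ashgrove=18 Briarlake=7 Cedarfen=15 Greywater=29 Ironridge=10 Juniper=23 → close Greywater (overflow 16)
  29÷5 = 5 each, +1 to first 4
Round 3: Ashgrove=24 Briarlake=13 Cedarfen=21 Ironridge=16 Juniper=28 → close Cedarfen (overflow 16)
  21÷4 = 5 each, +1 to first 1
Round 4: Ashgrove=30 Briarlake=18 Ironridge=21 Juniper=33 → close Juniper (overflow 20)
  33÷3 = 11 each, +1 to first 0
Round 5: Ashgrove=41 Briarlake=29 Ironridge=32 → close Ashgrove (overflow 29)
  41÷2 = 20 each, +1 to first 1
Round 6: Briarlake=50 Ironridge=52 → close Briarlake (overflow 44)
  50÷1 = 50 each, +1 to first 0

Closure order: Hollowpine, Greywater, Cedarfen, Juniper, Ashgrove, Briarlake
Last habitat: Ironridge with 102 animals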